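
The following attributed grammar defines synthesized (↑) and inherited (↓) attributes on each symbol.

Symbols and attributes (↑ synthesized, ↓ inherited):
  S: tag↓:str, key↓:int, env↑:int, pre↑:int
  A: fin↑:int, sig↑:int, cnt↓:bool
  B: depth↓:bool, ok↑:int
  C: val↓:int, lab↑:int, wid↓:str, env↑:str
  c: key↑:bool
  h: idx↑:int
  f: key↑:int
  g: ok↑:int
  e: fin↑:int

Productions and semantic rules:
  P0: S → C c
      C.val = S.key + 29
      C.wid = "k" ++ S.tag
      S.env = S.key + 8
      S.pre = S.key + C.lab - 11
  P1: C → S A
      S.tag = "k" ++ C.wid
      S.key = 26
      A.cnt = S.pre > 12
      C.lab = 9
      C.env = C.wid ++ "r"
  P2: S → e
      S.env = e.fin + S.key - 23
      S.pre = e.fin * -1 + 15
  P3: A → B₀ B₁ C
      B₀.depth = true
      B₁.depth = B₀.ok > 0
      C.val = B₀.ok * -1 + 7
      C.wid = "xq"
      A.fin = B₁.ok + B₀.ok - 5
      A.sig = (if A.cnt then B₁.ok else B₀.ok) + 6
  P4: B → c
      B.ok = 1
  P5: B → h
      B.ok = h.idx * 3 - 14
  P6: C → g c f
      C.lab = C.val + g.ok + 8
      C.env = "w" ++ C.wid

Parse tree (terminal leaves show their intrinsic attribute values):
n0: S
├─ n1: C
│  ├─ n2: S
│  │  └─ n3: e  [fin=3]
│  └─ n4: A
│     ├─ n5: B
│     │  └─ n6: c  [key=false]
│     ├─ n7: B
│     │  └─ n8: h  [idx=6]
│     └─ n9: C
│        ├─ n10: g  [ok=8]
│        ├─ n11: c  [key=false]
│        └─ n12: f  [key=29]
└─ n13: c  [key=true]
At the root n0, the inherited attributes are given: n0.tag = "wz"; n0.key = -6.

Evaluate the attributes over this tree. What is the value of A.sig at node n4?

1. n0.tag = "wz"  [given at root]
2. n0.key = -6  [given at root]
3. n1.val = 23  [S.key + 29]
4. n1.wid = "kwz"  ["k" ++ S.tag]
5. n2.tag = "kkwz"  ["k" ++ C.wid]
6. n2.key = 26  [26]
7. n3.fin = 3  [terminal]
8. n2.env = 6  [e.fin + S.key - 23]
9. n2.pre = 12  [e.fin * -1 + 15]
10. n4.cnt = false  [S.pre > 12]
11. n5.depth = true  [true]
12. n6.key = false  [terminal]
13. n5.ok = 1  [1]
14. n7.depth = true  [B₀.ok > 0]
15. n8.idx = 6  [terminal]
16. n7.ok = 4  [h.idx * 3 - 14]
17. n9.val = 6  [B₀.ok * -1 + 7]
18. n9.wid = "xq"  ["xq"]
19. n10.ok = 8  [terminal]
20. n11.key = false  [terminal]
21. n12.key = 29  [terminal]
22. n9.lab = 22  [C.val + g.ok + 8]
23. n9.env = "wxq"  ["w" ++ C.wid]
24. n4.fin = 0  [B₁.ok + B₀.ok - 5]
25. n4.sig = 7  [(if A.cnt then B₁.ok else B₀.ok) + 6]
26. n1.lab = 9  [9]
27. n1.env = "kwzr"  [C.wid ++ "r"]
28. n13.key = true  [terminal]
29. n0.env = 2  [S.key + 8]
30. n0.pre = -8  [S.key + C.lab - 11]

7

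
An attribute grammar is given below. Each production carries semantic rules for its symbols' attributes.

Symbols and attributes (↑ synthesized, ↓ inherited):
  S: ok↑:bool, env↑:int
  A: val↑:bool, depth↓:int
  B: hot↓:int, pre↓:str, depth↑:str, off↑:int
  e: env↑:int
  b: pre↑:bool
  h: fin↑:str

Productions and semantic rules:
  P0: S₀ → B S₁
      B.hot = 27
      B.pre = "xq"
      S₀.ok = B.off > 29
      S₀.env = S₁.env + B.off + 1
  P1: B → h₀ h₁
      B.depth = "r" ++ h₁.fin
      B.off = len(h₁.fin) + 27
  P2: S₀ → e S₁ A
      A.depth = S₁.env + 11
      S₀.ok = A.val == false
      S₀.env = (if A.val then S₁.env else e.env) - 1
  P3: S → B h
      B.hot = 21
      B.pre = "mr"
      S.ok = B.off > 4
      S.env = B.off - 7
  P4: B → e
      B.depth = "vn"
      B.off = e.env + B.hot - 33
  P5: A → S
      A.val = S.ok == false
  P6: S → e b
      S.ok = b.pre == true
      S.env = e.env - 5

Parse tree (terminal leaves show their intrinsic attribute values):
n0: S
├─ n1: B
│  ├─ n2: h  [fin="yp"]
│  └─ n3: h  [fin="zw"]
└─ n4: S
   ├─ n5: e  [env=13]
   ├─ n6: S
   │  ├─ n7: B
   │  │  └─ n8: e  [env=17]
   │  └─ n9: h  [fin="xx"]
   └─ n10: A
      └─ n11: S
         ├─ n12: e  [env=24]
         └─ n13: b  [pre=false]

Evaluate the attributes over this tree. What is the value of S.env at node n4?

-3

1. n1.hot = 27  [27]
2. n1.pre = "xq"  ["xq"]
3. n2.fin = "yp"  [terminal]
4. n3.fin = "zw"  [terminal]
5. n1.depth = "rzw"  ["r" ++ h₁.fin]
6. n1.off = 29  [len(h₁.fin) + 27]
7. n5.env = 13  [terminal]
8. n7.hot = 21  [21]
9. n7.pre = "mr"  ["mr"]
10. n8.env = 17  [terminal]
11. n7.depth = "vn"  ["vn"]
12. n7.off = 5  [e.env + B.hot - 33]
13. n9.fin = "xx"  [terminal]
14. n6.ok = true  [B.off > 4]
15. n6.env = -2  [B.off - 7]
16. n10.depth = 9  [S₁.env + 11]
17. n12.env = 24  [terminal]
18. n13.pre = false  [terminal]
19. n11.ok = false  [b.pre == true]
20. n11.env = 19  [e.env - 5]
21. n10.val = true  [S.ok == false]
22. n4.ok = false  [A.val == false]
23. n4.env = -3  [(if A.val then S₁.env else e.env) - 1]
24. n0.ok = false  [B.off > 29]
25. n0.env = 27  [S₁.env + B.off + 1]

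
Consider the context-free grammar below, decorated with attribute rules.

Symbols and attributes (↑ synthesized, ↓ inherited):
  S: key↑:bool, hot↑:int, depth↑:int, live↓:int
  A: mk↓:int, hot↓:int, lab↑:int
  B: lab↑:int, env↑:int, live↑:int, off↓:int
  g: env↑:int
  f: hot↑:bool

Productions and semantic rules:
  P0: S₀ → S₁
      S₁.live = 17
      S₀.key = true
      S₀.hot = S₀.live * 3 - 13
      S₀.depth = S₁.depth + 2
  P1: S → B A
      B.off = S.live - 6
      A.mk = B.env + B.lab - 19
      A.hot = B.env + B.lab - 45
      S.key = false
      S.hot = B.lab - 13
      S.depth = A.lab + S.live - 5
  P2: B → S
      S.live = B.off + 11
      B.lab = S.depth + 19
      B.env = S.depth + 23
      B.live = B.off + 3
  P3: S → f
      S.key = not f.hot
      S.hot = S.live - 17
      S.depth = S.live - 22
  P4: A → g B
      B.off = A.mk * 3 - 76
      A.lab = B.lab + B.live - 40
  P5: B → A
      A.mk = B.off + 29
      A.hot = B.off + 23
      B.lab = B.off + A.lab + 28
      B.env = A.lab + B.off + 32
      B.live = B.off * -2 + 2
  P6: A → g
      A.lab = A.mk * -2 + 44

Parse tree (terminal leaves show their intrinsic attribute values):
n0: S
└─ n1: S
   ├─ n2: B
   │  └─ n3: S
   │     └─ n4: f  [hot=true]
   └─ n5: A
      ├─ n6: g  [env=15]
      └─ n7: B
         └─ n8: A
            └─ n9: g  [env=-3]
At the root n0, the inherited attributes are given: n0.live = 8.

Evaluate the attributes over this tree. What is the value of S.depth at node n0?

11

1. n0.live = 8  [given at root]
2. n1.live = 17  [17]
3. n2.off = 11  [S.live - 6]
4. n3.live = 22  [B.off + 11]
5. n4.hot = true  [terminal]
6. n3.key = false  [not f.hot]
7. n3.hot = 5  [S.live - 17]
8. n3.depth = 0  [S.live - 22]
9. n2.lab = 19  [S.depth + 19]
10. n2.env = 23  [S.depth + 23]
11. n2.live = 14  [B.off + 3]
12. n5.mk = 23  [B.env + B.lab - 19]
13. n5.hot = -3  [B.env + B.lab - 45]
14. n6.env = 15  [terminal]
15. n7.off = -7  [A.mk * 3 - 76]
16. n8.mk = 22  [B.off + 29]
17. n8.hot = 16  [B.off + 23]
18. n9.env = -3  [terminal]
19. n8.lab = 0  [A.mk * -2 + 44]
20. n7.lab = 21  [B.off + A.lab + 28]
21. n7.env = 25  [A.lab + B.off + 32]
22. n7.live = 16  [B.off * -2 + 2]
23. n5.lab = -3  [B.lab + B.live - 40]
24. n1.key = false  [false]
25. n1.hot = 6  [B.lab - 13]
26. n1.depth = 9  [A.lab + S.live - 5]
27. n0.key = true  [true]
28. n0.hot = 11  [S₀.live * 3 - 13]
29. n0.depth = 11  [S₁.depth + 2]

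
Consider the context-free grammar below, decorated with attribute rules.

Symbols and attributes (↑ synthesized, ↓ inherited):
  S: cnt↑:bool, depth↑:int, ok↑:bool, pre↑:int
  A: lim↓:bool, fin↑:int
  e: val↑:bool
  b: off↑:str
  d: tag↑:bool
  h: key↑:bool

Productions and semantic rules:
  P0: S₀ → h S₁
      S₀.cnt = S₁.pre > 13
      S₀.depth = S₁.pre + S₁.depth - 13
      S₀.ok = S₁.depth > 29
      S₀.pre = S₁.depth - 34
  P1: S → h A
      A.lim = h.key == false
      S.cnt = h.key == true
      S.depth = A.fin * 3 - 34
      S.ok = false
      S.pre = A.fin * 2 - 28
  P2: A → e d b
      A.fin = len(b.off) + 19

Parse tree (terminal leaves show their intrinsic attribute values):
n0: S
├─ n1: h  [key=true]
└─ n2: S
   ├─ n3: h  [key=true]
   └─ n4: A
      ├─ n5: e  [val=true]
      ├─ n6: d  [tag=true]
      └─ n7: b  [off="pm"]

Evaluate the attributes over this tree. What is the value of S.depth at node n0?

30

1. n1.key = true  [terminal]
2. n3.key = true  [terminal]
3. n4.lim = false  [h.key == false]
4. n5.val = true  [terminal]
5. n6.tag = true  [terminal]
6. n7.off = "pm"  [terminal]
7. n4.fin = 21  [len(b.off) + 19]
8. n2.cnt = true  [h.key == true]
9. n2.depth = 29  [A.fin * 3 - 34]
10. n2.ok = false  [false]
11. n2.pre = 14  [A.fin * 2 - 28]
12. n0.cnt = true  [S₁.pre > 13]
13. n0.depth = 30  [S₁.pre + S₁.depth - 13]
14. n0.ok = false  [S₁.depth > 29]
15. n0.pre = -5  [S₁.depth - 34]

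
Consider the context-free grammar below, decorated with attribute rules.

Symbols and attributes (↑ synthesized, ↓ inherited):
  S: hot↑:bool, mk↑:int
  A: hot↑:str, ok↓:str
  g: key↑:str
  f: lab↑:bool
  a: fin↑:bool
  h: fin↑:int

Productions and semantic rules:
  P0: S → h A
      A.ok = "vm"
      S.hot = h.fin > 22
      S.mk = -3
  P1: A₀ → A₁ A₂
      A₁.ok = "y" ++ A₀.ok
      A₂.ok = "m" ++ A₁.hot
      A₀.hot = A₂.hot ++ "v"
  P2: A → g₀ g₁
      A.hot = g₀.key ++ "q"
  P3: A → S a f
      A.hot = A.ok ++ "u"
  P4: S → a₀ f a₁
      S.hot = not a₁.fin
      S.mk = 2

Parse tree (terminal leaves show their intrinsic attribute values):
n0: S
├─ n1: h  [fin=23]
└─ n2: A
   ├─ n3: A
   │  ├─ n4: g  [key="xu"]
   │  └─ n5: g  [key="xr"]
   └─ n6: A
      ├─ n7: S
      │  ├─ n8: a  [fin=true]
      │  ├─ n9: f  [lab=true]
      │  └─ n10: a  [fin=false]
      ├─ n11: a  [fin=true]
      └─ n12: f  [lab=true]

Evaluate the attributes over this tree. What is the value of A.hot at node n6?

"mxuqu"

1. n1.fin = 23  [terminal]
2. n2.ok = "vm"  ["vm"]
3. n3.ok = "yvm"  ["y" ++ A₀.ok]
4. n4.key = "xu"  [terminal]
5. n5.key = "xr"  [terminal]
6. n3.hot = "xuq"  [g₀.key ++ "q"]
7. n6.ok = "mxuq"  ["m" ++ A₁.hot]
8. n8.fin = true  [terminal]
9. n9.lab = true  [terminal]
10. n10.fin = false  [terminal]
11. n7.hot = true  [not a₁.fin]
12. n7.mk = 2  [2]
13. n11.fin = true  [terminal]
14. n12.lab = true  [terminal]
15. n6.hot = "mxuqu"  [A.ok ++ "u"]
16. n2.hot = "mxuquv"  [A₂.hot ++ "v"]
17. n0.hot = true  [h.fin > 22]
18. n0.mk = -3  [-3]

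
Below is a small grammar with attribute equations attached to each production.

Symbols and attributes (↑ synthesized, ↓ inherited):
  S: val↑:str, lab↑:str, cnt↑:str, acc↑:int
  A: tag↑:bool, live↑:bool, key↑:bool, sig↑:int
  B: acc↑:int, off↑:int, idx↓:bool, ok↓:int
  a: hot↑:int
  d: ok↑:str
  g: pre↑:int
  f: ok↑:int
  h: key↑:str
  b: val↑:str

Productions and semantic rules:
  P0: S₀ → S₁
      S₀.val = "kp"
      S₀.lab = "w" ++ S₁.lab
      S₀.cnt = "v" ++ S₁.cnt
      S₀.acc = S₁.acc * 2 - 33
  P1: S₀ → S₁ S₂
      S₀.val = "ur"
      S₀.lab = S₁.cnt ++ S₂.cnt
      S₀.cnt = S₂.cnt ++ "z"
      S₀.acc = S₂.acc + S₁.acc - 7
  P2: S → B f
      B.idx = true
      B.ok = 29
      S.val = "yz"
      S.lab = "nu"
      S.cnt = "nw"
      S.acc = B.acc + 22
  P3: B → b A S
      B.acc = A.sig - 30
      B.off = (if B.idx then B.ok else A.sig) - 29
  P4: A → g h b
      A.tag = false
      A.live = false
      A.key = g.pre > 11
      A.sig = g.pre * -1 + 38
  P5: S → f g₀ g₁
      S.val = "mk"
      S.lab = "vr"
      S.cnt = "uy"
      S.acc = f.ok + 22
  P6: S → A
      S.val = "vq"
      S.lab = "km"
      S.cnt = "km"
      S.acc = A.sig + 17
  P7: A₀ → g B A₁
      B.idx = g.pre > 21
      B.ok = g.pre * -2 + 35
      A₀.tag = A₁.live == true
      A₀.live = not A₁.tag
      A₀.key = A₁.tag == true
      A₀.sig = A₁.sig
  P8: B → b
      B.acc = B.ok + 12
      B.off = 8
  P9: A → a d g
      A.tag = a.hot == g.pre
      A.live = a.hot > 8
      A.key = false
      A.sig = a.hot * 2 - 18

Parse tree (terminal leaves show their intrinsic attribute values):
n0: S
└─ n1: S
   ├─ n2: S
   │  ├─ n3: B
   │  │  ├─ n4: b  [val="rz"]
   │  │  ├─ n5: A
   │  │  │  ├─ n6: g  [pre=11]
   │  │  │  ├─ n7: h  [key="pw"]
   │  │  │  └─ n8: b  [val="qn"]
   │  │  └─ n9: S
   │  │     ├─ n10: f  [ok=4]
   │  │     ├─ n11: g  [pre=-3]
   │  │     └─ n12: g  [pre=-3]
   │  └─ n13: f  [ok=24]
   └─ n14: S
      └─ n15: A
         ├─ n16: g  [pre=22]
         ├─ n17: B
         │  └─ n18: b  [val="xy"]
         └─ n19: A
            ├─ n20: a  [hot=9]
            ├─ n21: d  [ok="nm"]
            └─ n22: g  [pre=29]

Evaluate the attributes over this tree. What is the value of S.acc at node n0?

25

1. n3.idx = true  [true]
2. n3.ok = 29  [29]
3. n4.val = "rz"  [terminal]
4. n6.pre = 11  [terminal]
5. n7.key = "pw"  [terminal]
6. n8.val = "qn"  [terminal]
7. n5.tag = false  [false]
8. n5.live = false  [false]
9. n5.key = false  [g.pre > 11]
10. n5.sig = 27  [g.pre * -1 + 38]
11. n10.ok = 4  [terminal]
12. n11.pre = -3  [terminal]
13. n12.pre = -3  [terminal]
14. n9.val = "mk"  ["mk"]
15. n9.lab = "vr"  ["vr"]
16. n9.cnt = "uy"  ["uy"]
17. n9.acc = 26  [f.ok + 22]
18. n3.acc = -3  [A.sig - 30]
19. n3.off = 0  [(if B.idx then B.ok else A.sig) - 29]
20. n13.ok = 24  [terminal]
21. n2.val = "yz"  ["yz"]
22. n2.lab = "nu"  ["nu"]
23. n2.cnt = "nw"  ["nw"]
24. n2.acc = 19  [B.acc + 22]
25. n16.pre = 22  [terminal]
26. n17.idx = true  [g.pre > 21]
27. n17.ok = -9  [g.pre * -2 + 35]
28. n18.val = "xy"  [terminal]
29. n17.acc = 3  [B.ok + 12]
30. n17.off = 8  [8]
31. n20.hot = 9  [terminal]
32. n21.ok = "nm"  [terminal]
33. n22.pre = 29  [terminal]
34. n19.tag = false  [a.hot == g.pre]
35. n19.live = true  [a.hot > 8]
36. n19.key = false  [false]
37. n19.sig = 0  [a.hot * 2 - 18]
38. n15.tag = true  [A₁.live == true]
39. n15.live = true  [not A₁.tag]
40. n15.key = false  [A₁.tag == true]
41. n15.sig = 0  [A₁.sig]
42. n14.val = "vq"  ["vq"]
43. n14.lab = "km"  ["km"]
44. n14.cnt = "km"  ["km"]
45. n14.acc = 17  [A.sig + 17]
46. n1.val = "ur"  ["ur"]
47. n1.lab = "nwkm"  [S₁.cnt ++ S₂.cnt]
48. n1.cnt = "kmz"  [S₂.cnt ++ "z"]
49. n1.acc = 29  [S₂.acc + S₁.acc - 7]
50. n0.val = "kp"  ["kp"]
51. n0.lab = "wnwkm"  ["w" ++ S₁.lab]
52. n0.cnt = "vkmz"  ["v" ++ S₁.cnt]
53. n0.acc = 25  [S₁.acc * 2 - 33]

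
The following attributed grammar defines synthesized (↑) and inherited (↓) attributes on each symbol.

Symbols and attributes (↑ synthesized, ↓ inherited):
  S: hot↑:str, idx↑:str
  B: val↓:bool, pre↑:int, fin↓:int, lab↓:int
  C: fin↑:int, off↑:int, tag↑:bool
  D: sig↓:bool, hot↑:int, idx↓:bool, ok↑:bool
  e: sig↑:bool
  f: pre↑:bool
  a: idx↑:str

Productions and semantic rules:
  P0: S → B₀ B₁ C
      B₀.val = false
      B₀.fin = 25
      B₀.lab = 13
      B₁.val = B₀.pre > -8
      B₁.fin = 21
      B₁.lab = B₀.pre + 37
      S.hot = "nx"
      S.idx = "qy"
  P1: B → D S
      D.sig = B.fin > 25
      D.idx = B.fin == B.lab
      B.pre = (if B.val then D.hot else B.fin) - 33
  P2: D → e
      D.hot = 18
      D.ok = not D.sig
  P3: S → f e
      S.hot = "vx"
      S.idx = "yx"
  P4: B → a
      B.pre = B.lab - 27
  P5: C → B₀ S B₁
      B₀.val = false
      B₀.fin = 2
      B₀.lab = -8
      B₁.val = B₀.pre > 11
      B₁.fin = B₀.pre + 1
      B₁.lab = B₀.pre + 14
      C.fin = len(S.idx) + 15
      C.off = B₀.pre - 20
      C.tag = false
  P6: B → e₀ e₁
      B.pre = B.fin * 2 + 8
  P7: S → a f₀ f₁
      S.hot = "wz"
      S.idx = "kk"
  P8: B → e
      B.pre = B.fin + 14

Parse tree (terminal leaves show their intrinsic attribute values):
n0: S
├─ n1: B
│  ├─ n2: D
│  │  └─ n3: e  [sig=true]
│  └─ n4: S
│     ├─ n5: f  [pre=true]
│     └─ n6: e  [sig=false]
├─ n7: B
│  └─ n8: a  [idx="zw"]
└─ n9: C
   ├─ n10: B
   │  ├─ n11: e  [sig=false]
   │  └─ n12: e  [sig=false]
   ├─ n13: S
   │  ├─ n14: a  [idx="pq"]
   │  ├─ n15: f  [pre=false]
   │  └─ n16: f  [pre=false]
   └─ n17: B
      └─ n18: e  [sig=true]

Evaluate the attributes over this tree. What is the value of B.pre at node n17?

27

1. n1.val = false  [false]
2. n1.fin = 25  [25]
3. n1.lab = 13  [13]
4. n2.sig = false  [B.fin > 25]
5. n2.idx = false  [B.fin == B.lab]
6. n3.sig = true  [terminal]
7. n2.hot = 18  [18]
8. n2.ok = true  [not D.sig]
9. n5.pre = true  [terminal]
10. n6.sig = false  [terminal]
11. n4.hot = "vx"  ["vx"]
12. n4.idx = "yx"  ["yx"]
13. n1.pre = -8  [(if B.val then D.hot else B.fin) - 33]
14. n7.val = false  [B₀.pre > -8]
15. n7.fin = 21  [21]
16. n7.lab = 29  [B₀.pre + 37]
17. n8.idx = "zw"  [terminal]
18. n7.pre = 2  [B.lab - 27]
19. n10.val = false  [false]
20. n10.fin = 2  [2]
21. n10.lab = -8  [-8]
22. n11.sig = false  [terminal]
23. n12.sig = false  [terminal]
24. n10.pre = 12  [B.fin * 2 + 8]
25. n14.idx = "pq"  [terminal]
26. n15.pre = false  [terminal]
27. n16.pre = false  [terminal]
28. n13.hot = "wz"  ["wz"]
29. n13.idx = "kk"  ["kk"]
30. n17.val = true  [B₀.pre > 11]
31. n17.fin = 13  [B₀.pre + 1]
32. n17.lab = 26  [B₀.pre + 14]
33. n18.sig = true  [terminal]
34. n17.pre = 27  [B.fin + 14]
35. n9.fin = 17  [len(S.idx) + 15]
36. n9.off = -8  [B₀.pre - 20]
37. n9.tag = false  [false]
38. n0.hot = "nx"  ["nx"]
39. n0.idx = "qy"  ["qy"]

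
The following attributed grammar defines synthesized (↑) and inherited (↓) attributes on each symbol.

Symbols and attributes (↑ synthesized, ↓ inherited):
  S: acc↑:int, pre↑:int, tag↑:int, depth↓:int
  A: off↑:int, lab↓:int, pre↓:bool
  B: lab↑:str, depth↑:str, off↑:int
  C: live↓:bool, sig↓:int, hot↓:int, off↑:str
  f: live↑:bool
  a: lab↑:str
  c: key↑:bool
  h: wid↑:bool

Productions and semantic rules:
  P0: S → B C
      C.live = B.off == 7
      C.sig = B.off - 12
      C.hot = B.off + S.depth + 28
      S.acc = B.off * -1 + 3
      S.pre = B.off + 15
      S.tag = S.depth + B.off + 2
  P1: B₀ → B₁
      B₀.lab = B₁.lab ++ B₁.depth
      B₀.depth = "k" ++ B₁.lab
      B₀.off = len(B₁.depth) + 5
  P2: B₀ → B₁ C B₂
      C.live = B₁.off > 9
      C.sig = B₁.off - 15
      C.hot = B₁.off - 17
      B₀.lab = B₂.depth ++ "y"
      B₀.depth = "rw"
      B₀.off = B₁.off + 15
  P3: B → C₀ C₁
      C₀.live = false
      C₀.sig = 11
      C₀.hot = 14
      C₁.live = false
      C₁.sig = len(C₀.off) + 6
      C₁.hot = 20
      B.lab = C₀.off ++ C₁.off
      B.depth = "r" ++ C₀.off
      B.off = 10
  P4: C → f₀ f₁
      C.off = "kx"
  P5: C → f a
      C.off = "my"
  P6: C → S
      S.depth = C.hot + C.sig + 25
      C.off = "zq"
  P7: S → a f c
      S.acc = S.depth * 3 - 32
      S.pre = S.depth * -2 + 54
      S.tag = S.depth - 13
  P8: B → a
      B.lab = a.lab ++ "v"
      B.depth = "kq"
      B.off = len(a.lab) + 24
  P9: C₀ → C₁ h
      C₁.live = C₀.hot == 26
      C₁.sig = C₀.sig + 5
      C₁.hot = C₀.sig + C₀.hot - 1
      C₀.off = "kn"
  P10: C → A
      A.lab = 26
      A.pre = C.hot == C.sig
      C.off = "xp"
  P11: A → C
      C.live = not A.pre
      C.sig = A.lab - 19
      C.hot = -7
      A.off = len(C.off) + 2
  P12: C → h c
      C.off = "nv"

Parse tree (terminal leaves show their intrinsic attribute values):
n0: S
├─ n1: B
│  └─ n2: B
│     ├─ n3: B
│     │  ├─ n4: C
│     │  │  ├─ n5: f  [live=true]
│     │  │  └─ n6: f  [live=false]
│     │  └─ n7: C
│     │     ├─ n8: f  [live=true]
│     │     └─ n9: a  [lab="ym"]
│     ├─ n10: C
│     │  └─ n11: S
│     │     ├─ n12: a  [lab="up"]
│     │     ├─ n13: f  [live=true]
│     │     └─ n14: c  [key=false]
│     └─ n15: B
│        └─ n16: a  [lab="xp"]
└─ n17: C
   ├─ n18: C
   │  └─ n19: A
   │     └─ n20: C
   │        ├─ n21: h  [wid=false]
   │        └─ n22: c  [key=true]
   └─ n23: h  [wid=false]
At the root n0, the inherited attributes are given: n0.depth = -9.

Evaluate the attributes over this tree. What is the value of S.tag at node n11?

1. n0.depth = -9  [given at root]
2. n4.live = false  [false]
3. n4.sig = 11  [11]
4. n4.hot = 14  [14]
5. n5.live = true  [terminal]
6. n6.live = false  [terminal]
7. n4.off = "kx"  ["kx"]
8. n7.live = false  [false]
9. n7.sig = 8  [len(C₀.off) + 6]
10. n7.hot = 20  [20]
11. n8.live = true  [terminal]
12. n9.lab = "ym"  [terminal]
13. n7.off = "my"  ["my"]
14. n3.lab = "kxmy"  [C₀.off ++ C₁.off]
15. n3.depth = "rkx"  ["r" ++ C₀.off]
16. n3.off = 10  [10]
17. n10.live = true  [B₁.off > 9]
18. n10.sig = -5  [B₁.off - 15]
19. n10.hot = -7  [B₁.off - 17]
20. n11.depth = 13  [C.hot + C.sig + 25]
21. n12.lab = "up"  [terminal]
22. n13.live = true  [terminal]
23. n14.key = false  [terminal]
24. n11.acc = 7  [S.depth * 3 - 32]
25. n11.pre = 28  [S.depth * -2 + 54]
26. n11.tag = 0  [S.depth - 13]
27. n10.off = "zq"  ["zq"]
28. n16.lab = "xp"  [terminal]
29. n15.lab = "xpv"  [a.lab ++ "v"]
30. n15.depth = "kq"  ["kq"]
31. n15.off = 26  [len(a.lab) + 24]
32. n2.lab = "kqy"  [B₂.depth ++ "y"]
33. n2.depth = "rw"  ["rw"]
34. n2.off = 25  [B₁.off + 15]
35. n1.lab = "kqyrw"  [B₁.lab ++ B₁.depth]
36. n1.depth = "kkqy"  ["k" ++ B₁.lab]
37. n1.off = 7  [len(B₁.depth) + 5]
38. n17.live = true  [B.off == 7]
39. n17.sig = -5  [B.off - 12]
40. n17.hot = 26  [B.off + S.depth + 28]
41. n18.live = true  [C₀.hot == 26]
42. n18.sig = 0  [C₀.sig + 5]
43. n18.hot = 20  [C₀.sig + C₀.hot - 1]
44. n19.lab = 26  [26]
45. n19.pre = false  [C.hot == C.sig]
46. n20.live = true  [not A.pre]
47. n20.sig = 7  [A.lab - 19]
48. n20.hot = -7  [-7]
49. n21.wid = false  [terminal]
50. n22.key = true  [terminal]
51. n20.off = "nv"  ["nv"]
52. n19.off = 4  [len(C.off) + 2]
53. n18.off = "xp"  ["xp"]
54. n23.wid = false  [terminal]
55. n17.off = "kn"  ["kn"]
56. n0.acc = -4  [B.off * -1 + 3]
57. n0.pre = 22  [B.off + 15]
58. n0.tag = 0  [S.depth + B.off + 2]

0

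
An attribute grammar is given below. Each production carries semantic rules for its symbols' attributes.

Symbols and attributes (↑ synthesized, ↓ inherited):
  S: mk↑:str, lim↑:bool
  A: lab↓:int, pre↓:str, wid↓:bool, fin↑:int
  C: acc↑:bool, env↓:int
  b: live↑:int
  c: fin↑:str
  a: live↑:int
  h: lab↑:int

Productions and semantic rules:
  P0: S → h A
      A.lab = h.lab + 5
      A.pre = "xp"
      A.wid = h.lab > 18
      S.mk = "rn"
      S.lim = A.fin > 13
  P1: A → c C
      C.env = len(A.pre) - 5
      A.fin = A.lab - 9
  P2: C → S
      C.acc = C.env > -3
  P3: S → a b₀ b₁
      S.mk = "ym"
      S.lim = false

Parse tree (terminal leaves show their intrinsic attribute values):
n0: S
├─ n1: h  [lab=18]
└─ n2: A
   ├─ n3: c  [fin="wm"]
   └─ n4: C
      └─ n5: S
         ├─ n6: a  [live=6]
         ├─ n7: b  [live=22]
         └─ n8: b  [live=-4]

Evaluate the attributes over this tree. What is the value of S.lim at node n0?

1. n1.lab = 18  [terminal]
2. n2.lab = 23  [h.lab + 5]
3. n2.pre = "xp"  ["xp"]
4. n2.wid = false  [h.lab > 18]
5. n3.fin = "wm"  [terminal]
6. n4.env = -3  [len(A.pre) - 5]
7. n6.live = 6  [terminal]
8. n7.live = 22  [terminal]
9. n8.live = -4  [terminal]
10. n5.mk = "ym"  ["ym"]
11. n5.lim = false  [false]
12. n4.acc = false  [C.env > -3]
13. n2.fin = 14  [A.lab - 9]
14. n0.mk = "rn"  ["rn"]
15. n0.lim = true  [A.fin > 13]

true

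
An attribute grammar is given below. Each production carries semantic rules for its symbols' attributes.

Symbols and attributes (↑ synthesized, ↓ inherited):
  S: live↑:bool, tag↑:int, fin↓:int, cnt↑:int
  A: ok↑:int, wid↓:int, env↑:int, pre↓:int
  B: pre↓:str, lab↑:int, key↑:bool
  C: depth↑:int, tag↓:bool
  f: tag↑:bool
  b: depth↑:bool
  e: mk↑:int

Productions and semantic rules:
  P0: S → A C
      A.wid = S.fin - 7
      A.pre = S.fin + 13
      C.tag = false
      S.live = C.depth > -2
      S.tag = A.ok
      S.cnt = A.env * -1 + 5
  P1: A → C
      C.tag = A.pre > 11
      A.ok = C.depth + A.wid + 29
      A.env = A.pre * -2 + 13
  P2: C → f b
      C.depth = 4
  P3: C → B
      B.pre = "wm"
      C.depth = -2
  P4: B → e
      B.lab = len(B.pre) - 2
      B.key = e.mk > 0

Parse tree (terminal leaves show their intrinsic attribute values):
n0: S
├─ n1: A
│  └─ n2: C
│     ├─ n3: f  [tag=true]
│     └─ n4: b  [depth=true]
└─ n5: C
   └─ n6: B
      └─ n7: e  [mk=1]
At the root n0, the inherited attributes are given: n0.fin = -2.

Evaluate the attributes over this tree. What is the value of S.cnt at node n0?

1. n0.fin = -2  [given at root]
2. n1.wid = -9  [S.fin - 7]
3. n1.pre = 11  [S.fin + 13]
4. n2.tag = false  [A.pre > 11]
5. n3.tag = true  [terminal]
6. n4.depth = true  [terminal]
7. n2.depth = 4  [4]
8. n1.ok = 24  [C.depth + A.wid + 29]
9. n1.env = -9  [A.pre * -2 + 13]
10. n5.tag = false  [false]
11. n6.pre = "wm"  ["wm"]
12. n7.mk = 1  [terminal]
13. n6.lab = 0  [len(B.pre) - 2]
14. n6.key = true  [e.mk > 0]
15. n5.depth = -2  [-2]
16. n0.live = false  [C.depth > -2]
17. n0.tag = 24  [A.ok]
18. n0.cnt = 14  [A.env * -1 + 5]

14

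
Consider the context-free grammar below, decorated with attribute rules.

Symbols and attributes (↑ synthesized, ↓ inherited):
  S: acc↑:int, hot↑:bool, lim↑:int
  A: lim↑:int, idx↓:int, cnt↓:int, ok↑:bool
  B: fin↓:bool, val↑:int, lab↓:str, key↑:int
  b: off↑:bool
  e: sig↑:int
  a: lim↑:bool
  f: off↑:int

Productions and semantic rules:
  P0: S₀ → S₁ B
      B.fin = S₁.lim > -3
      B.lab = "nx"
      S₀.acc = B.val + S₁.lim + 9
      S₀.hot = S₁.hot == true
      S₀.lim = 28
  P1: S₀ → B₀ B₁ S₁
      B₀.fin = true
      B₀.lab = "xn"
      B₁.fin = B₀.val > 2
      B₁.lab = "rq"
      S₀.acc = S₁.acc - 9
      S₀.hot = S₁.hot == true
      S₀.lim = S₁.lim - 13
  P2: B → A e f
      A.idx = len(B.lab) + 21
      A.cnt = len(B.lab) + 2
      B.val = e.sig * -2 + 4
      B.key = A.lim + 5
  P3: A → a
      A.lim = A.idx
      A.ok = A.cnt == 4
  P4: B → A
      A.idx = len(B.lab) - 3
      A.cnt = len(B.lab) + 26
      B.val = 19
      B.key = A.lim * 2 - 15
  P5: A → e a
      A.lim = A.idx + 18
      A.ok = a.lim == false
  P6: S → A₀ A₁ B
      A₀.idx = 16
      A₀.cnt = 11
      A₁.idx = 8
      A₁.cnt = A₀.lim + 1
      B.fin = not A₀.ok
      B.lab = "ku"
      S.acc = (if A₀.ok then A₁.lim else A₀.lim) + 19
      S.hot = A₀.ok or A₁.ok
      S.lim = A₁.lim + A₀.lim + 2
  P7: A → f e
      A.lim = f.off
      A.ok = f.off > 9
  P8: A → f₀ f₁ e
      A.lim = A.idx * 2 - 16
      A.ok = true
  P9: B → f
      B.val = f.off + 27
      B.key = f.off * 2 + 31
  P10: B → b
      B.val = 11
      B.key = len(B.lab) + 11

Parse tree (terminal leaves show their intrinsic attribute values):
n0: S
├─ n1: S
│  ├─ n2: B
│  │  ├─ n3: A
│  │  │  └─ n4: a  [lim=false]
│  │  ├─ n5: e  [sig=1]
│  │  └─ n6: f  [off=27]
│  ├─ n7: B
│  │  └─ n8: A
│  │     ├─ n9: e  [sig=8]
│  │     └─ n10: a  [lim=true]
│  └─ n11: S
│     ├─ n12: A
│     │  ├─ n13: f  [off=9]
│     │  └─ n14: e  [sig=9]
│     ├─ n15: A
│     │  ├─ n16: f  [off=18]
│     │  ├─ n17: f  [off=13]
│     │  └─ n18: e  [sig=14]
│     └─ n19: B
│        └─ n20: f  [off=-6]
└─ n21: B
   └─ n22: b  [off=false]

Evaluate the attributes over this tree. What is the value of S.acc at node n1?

19

1. n2.fin = true  [true]
2. n2.lab = "xn"  ["xn"]
3. n3.idx = 23  [len(B.lab) + 21]
4. n3.cnt = 4  [len(B.lab) + 2]
5. n4.lim = false  [terminal]
6. n3.lim = 23  [A.idx]
7. n3.ok = true  [A.cnt == 4]
8. n5.sig = 1  [terminal]
9. n6.off = 27  [terminal]
10. n2.val = 2  [e.sig * -2 + 4]
11. n2.key = 28  [A.lim + 5]
12. n7.fin = false  [B₀.val > 2]
13. n7.lab = "rq"  ["rq"]
14. n8.idx = -1  [len(B.lab) - 3]
15. n8.cnt = 28  [len(B.lab) + 26]
16. n9.sig = 8  [terminal]
17. n10.lim = true  [terminal]
18. n8.lim = 17  [A.idx + 18]
19. n8.ok = false  [a.lim == false]
20. n7.val = 19  [19]
21. n7.key = 19  [A.lim * 2 - 15]
22. n12.idx = 16  [16]
23. n12.cnt = 11  [11]
24. n13.off = 9  [terminal]
25. n14.sig = 9  [terminal]
26. n12.lim = 9  [f.off]
27. n12.ok = false  [f.off > 9]
28. n15.idx = 8  [8]
29. n15.cnt = 10  [A₀.lim + 1]
30. n16.off = 18  [terminal]
31. n17.off = 13  [terminal]
32. n18.sig = 14  [terminal]
33. n15.lim = 0  [A.idx * 2 - 16]
34. n15.ok = true  [true]
35. n19.fin = true  [not A₀.ok]
36. n19.lab = "ku"  ["ku"]
37. n20.off = -6  [terminal]
38. n19.val = 21  [f.off + 27]
39. n19.key = 19  [f.off * 2 + 31]
40. n11.acc = 28  [(if A₀.ok then A₁.lim else A₀.lim) + 19]
41. n11.hot = true  [A₀.ok or A₁.ok]
42. n11.lim = 11  [A₁.lim + A₀.lim + 2]
43. n1.acc = 19  [S₁.acc - 9]
44. n1.hot = true  [S₁.hot == true]
45. n1.lim = -2  [S₁.lim - 13]
46. n21.fin = true  [S₁.lim > -3]
47. n21.lab = "nx"  ["nx"]
48. n22.off = false  [terminal]
49. n21.val = 11  [11]
50. n21.key = 13  [len(B.lab) + 11]
51. n0.acc = 18  [B.val + S₁.lim + 9]
52. n0.hot = true  [S₁.hot == true]
53. n0.lim = 28  [28]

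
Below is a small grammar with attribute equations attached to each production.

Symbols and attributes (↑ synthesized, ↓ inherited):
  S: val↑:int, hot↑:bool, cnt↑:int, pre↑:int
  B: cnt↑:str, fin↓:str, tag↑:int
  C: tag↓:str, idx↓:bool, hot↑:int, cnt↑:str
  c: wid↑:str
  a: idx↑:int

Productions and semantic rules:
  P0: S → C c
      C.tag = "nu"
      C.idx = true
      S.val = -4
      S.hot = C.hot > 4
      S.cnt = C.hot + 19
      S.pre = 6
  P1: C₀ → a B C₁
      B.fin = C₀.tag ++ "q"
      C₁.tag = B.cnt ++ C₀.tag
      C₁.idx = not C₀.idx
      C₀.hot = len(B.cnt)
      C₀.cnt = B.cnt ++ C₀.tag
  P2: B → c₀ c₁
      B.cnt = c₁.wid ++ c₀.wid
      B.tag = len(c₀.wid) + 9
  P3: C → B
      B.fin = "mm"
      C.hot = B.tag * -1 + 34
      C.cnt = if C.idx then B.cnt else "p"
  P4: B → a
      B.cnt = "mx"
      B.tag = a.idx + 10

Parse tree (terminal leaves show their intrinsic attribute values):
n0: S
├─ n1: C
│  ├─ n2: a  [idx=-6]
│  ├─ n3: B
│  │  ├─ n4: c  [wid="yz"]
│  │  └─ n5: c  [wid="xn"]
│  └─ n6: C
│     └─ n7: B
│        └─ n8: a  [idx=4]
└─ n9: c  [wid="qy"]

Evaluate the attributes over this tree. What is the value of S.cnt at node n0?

1. n1.tag = "nu"  ["nu"]
2. n1.idx = true  [true]
3. n2.idx = -6  [terminal]
4. n3.fin = "nuq"  [C₀.tag ++ "q"]
5. n4.wid = "yz"  [terminal]
6. n5.wid = "xn"  [terminal]
7. n3.cnt = "xnyz"  [c₁.wid ++ c₀.wid]
8. n3.tag = 11  [len(c₀.wid) + 9]
9. n6.tag = "xnyznu"  [B.cnt ++ C₀.tag]
10. n6.idx = false  [not C₀.idx]
11. n7.fin = "mm"  ["mm"]
12. n8.idx = 4  [terminal]
13. n7.cnt = "mx"  ["mx"]
14. n7.tag = 14  [a.idx + 10]
15. n6.hot = 20  [B.tag * -1 + 34]
16. n6.cnt = "p"  [if C.idx then B.cnt else "p"]
17. n1.hot = 4  [len(B.cnt)]
18. n1.cnt = "xnyznu"  [B.cnt ++ C₀.tag]
19. n9.wid = "qy"  [terminal]
20. n0.val = -4  [-4]
21. n0.hot = false  [C.hot > 4]
22. n0.cnt = 23  [C.hot + 19]
23. n0.pre = 6  [6]

23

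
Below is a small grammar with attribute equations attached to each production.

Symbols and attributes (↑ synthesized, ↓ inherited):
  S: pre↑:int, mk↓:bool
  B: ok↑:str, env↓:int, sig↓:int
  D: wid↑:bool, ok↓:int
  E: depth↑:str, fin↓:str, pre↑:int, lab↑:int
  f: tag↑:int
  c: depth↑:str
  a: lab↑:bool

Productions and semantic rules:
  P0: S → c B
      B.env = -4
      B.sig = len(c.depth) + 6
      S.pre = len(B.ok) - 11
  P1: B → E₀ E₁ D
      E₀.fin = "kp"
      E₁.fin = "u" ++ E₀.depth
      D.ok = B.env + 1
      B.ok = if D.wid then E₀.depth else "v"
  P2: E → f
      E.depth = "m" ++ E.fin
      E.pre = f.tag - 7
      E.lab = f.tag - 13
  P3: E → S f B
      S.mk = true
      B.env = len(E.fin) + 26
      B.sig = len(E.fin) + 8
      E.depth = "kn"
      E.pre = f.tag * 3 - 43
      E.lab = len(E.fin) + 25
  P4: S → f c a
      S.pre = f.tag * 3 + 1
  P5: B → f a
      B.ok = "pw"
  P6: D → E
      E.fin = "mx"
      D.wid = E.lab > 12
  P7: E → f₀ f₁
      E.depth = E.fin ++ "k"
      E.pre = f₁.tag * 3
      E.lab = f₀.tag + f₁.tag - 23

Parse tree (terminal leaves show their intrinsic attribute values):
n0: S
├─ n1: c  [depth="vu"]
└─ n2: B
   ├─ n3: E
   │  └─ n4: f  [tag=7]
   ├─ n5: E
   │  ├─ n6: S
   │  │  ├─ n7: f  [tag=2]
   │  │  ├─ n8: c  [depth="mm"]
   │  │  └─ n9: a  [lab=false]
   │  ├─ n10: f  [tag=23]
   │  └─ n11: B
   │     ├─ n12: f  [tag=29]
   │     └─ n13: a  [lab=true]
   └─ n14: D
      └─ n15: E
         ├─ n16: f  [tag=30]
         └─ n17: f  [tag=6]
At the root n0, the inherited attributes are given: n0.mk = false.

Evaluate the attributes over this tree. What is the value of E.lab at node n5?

29

1. n0.mk = false  [given at root]
2. n1.depth = "vu"  [terminal]
3. n2.env = -4  [-4]
4. n2.sig = 8  [len(c.depth) + 6]
5. n3.fin = "kp"  ["kp"]
6. n4.tag = 7  [terminal]
7. n3.depth = "mkp"  ["m" ++ E.fin]
8. n3.pre = 0  [f.tag - 7]
9. n3.lab = -6  [f.tag - 13]
10. n5.fin = "umkp"  ["u" ++ E₀.depth]
11. n6.mk = true  [true]
12. n7.tag = 2  [terminal]
13. n8.depth = "mm"  [terminal]
14. n9.lab = false  [terminal]
15. n6.pre = 7  [f.tag * 3 + 1]
16. n10.tag = 23  [terminal]
17. n11.env = 30  [len(E.fin) + 26]
18. n11.sig = 12  [len(E.fin) + 8]
19. n12.tag = 29  [terminal]
20. n13.lab = true  [terminal]
21. n11.ok = "pw"  ["pw"]
22. n5.depth = "kn"  ["kn"]
23. n5.pre = 26  [f.tag * 3 - 43]
24. n5.lab = 29  [len(E.fin) + 25]
25. n14.ok = -3  [B.env + 1]
26. n15.fin = "mx"  ["mx"]
27. n16.tag = 30  [terminal]
28. n17.tag = 6  [terminal]
29. n15.depth = "mxk"  [E.fin ++ "k"]
30. n15.pre = 18  [f₁.tag * 3]
31. n15.lab = 13  [f₀.tag + f₁.tag - 23]
32. n14.wid = true  [E.lab > 12]
33. n2.ok = "mkp"  [if D.wid then E₀.depth else "v"]
34. n0.pre = -8  [len(B.ok) - 11]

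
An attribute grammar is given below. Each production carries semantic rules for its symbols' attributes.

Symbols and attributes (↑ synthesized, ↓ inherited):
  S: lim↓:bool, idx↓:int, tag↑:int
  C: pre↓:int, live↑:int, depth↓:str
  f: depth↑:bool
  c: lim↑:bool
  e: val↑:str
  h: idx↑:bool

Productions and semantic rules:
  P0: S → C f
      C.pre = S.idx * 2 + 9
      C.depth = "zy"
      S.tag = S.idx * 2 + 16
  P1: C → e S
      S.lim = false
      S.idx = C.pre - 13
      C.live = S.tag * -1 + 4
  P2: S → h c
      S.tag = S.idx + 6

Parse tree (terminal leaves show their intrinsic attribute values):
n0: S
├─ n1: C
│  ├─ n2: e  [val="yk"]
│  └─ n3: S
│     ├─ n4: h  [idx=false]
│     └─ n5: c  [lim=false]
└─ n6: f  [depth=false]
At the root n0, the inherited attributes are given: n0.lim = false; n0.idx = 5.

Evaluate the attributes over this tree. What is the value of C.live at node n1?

1. n0.lim = false  [given at root]
2. n0.idx = 5  [given at root]
3. n1.pre = 19  [S.idx * 2 + 9]
4. n1.depth = "zy"  ["zy"]
5. n2.val = "yk"  [terminal]
6. n3.lim = false  [false]
7. n3.idx = 6  [C.pre - 13]
8. n4.idx = false  [terminal]
9. n5.lim = false  [terminal]
10. n3.tag = 12  [S.idx + 6]
11. n1.live = -8  [S.tag * -1 + 4]
12. n6.depth = false  [terminal]
13. n0.tag = 26  [S.idx * 2 + 16]

-8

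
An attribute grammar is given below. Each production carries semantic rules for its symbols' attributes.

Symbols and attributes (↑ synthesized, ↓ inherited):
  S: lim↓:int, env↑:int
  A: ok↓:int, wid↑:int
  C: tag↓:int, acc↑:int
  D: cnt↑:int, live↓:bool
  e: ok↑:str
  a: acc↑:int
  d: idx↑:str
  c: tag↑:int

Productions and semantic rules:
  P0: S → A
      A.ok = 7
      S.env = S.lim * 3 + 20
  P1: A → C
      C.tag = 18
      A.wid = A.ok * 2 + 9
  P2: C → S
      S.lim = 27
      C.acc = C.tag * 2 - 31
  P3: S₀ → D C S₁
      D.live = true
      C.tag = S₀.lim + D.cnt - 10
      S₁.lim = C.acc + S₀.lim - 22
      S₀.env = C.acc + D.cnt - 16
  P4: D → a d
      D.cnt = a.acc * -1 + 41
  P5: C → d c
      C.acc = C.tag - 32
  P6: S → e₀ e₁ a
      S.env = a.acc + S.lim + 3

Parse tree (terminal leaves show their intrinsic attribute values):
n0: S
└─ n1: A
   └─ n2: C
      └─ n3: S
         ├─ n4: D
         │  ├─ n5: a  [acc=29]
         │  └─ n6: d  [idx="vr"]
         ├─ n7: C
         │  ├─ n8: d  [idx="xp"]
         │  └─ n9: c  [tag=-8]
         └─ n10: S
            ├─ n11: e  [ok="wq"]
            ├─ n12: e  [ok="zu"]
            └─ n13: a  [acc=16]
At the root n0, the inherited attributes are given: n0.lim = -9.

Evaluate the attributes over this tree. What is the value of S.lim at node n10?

2

1. n0.lim = -9  [given at root]
2. n1.ok = 7  [7]
3. n2.tag = 18  [18]
4. n3.lim = 27  [27]
5. n4.live = true  [true]
6. n5.acc = 29  [terminal]
7. n6.idx = "vr"  [terminal]
8. n4.cnt = 12  [a.acc * -1 + 41]
9. n7.tag = 29  [S₀.lim + D.cnt - 10]
10. n8.idx = "xp"  [terminal]
11. n9.tag = -8  [terminal]
12. n7.acc = -3  [C.tag - 32]
13. n10.lim = 2  [C.acc + S₀.lim - 22]
14. n11.ok = "wq"  [terminal]
15. n12.ok = "zu"  [terminal]
16. n13.acc = 16  [terminal]
17. n10.env = 21  [a.acc + S.lim + 3]
18. n3.env = -7  [C.acc + D.cnt - 16]
19. n2.acc = 5  [C.tag * 2 - 31]
20. n1.wid = 23  [A.ok * 2 + 9]
21. n0.env = -7  [S.lim * 3 + 20]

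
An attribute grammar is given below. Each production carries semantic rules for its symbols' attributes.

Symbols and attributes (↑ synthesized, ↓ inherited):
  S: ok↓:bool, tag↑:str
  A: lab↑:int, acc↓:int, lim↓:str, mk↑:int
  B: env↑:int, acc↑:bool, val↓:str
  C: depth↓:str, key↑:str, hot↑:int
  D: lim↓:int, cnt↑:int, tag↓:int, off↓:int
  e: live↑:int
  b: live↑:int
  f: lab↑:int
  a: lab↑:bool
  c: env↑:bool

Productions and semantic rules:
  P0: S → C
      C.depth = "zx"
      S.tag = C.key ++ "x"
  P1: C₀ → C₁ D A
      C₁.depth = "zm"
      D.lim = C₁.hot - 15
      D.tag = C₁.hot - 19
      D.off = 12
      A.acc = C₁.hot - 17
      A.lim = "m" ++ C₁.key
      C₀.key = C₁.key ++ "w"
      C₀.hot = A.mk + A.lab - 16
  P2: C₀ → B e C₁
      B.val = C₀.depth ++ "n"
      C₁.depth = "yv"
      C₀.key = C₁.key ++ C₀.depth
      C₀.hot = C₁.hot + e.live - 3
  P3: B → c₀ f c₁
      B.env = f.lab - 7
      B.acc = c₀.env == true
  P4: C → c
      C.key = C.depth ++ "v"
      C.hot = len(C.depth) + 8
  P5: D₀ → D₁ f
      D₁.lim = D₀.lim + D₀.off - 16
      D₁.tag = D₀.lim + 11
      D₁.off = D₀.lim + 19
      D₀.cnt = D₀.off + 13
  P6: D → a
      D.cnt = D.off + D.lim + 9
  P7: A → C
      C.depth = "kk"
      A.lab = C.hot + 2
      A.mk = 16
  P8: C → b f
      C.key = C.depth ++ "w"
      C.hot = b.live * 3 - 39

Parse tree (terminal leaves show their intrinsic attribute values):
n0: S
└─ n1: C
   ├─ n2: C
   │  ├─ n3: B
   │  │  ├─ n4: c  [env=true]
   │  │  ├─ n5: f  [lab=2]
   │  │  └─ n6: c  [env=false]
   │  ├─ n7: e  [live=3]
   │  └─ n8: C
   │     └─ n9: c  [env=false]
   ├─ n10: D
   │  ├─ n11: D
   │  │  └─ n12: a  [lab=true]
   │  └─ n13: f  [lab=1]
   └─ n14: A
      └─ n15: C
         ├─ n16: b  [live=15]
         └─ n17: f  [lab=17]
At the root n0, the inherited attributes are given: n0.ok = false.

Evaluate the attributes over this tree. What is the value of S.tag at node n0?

"yvvzmwx"

1. n0.ok = false  [given at root]
2. n1.depth = "zx"  ["zx"]
3. n2.depth = "zm"  ["zm"]
4. n3.val = "zmn"  [C₀.depth ++ "n"]
5. n4.env = true  [terminal]
6. n5.lab = 2  [terminal]
7. n6.env = false  [terminal]
8. n3.env = -5  [f.lab - 7]
9. n3.acc = true  [c₀.env == true]
10. n7.live = 3  [terminal]
11. n8.depth = "yv"  ["yv"]
12. n9.env = false  [terminal]
13. n8.key = "yvv"  [C.depth ++ "v"]
14. n8.hot = 10  [len(C.depth) + 8]
15. n2.key = "yvvzm"  [C₁.key ++ C₀.depth]
16. n2.hot = 10  [C₁.hot + e.live - 3]
17. n10.lim = -5  [C₁.hot - 15]
18. n10.tag = -9  [C₁.hot - 19]
19. n10.off = 12  [12]
20. n11.lim = -9  [D₀.lim + D₀.off - 16]
21. n11.tag = 6  [D₀.lim + 11]
22. n11.off = 14  [D₀.lim + 19]
23. n12.lab = true  [terminal]
24. n11.cnt = 14  [D.off + D.lim + 9]
25. n13.lab = 1  [terminal]
26. n10.cnt = 25  [D₀.off + 13]
27. n14.acc = -7  [C₁.hot - 17]
28. n14.lim = "myvvzm"  ["m" ++ C₁.key]
29. n15.depth = "kk"  ["kk"]
30. n16.live = 15  [terminal]
31. n17.lab = 17  [terminal]
32. n15.key = "kkw"  [C.depth ++ "w"]
33. n15.hot = 6  [b.live * 3 - 39]
34. n14.lab = 8  [C.hot + 2]
35. n14.mk = 16  [16]
36. n1.key = "yvvzmw"  [C₁.key ++ "w"]
37. n1.hot = 8  [A.mk + A.lab - 16]
38. n0.tag = "yvvzmwx"  [C.key ++ "x"]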